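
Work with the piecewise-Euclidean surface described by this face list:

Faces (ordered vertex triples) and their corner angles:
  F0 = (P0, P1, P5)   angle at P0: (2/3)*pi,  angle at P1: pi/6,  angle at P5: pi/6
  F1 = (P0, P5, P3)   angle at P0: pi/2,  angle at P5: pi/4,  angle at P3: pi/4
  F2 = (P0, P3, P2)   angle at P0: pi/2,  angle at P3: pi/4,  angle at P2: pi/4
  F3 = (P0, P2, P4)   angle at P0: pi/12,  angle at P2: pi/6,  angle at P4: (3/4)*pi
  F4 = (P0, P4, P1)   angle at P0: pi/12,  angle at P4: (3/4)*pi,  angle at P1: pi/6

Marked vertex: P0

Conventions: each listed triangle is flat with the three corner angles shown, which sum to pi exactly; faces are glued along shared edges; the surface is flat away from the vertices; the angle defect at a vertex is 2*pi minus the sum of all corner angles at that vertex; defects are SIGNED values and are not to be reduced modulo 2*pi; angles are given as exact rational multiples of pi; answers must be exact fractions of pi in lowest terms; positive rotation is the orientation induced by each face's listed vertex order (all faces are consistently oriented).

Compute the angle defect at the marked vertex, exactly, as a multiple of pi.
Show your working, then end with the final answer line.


Sum of corner angles at P0: (11/6)*pi
defect = 2*pi - (11/6)*pi

Answer: defect(P0) = pi/6


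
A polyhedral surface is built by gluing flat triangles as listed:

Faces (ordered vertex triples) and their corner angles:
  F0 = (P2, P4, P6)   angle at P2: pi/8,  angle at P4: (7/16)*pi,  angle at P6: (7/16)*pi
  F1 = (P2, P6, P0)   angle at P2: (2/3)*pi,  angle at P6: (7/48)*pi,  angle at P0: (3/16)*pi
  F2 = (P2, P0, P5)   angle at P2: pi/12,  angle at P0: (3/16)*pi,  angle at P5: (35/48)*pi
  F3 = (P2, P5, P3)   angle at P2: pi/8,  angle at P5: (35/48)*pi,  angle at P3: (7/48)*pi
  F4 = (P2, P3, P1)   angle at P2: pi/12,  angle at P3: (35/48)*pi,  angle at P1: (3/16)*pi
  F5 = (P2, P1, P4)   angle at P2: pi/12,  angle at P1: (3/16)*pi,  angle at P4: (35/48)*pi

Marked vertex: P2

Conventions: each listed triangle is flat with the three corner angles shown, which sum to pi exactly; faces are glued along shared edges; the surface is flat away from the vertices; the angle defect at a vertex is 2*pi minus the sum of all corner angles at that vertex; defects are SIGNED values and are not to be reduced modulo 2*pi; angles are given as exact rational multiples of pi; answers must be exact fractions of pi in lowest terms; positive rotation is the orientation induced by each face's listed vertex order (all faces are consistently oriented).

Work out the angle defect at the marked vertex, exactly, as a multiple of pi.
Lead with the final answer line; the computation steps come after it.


Answer: defect(P2) = (5/6)*pi

Sum of corner angles at P2: (7/6)*pi
defect = 2*pi - (7/6)*pi


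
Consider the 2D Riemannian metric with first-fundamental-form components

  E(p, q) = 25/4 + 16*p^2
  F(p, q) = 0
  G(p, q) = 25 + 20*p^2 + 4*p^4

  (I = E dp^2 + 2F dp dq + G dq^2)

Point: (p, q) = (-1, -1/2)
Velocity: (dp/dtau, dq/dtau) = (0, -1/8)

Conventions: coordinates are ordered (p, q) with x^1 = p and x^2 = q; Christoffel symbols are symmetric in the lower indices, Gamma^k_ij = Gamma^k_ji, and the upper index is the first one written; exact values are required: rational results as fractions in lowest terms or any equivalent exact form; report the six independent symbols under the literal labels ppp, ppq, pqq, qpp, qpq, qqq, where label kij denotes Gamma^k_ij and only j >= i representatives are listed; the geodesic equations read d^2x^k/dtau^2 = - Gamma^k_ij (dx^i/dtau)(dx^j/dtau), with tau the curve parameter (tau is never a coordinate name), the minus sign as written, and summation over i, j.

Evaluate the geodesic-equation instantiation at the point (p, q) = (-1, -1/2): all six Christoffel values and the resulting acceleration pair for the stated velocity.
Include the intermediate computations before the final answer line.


E = 89/4, F = 0, G = 49 at the point
E_p = -32, E_q = 0, F_p = 0, F_q = 0, G_p = -56, G_q = 0
EG - F^2 = 4361/4;  g^inv = (4/4361) * [[49, 0], [0, 89/4]]
first-kind symbols [ij,l] = (1/2)(d_i g_jl + d_j g_il - d_l g_ij): [pp,p] = E_p/2 = -16, [pp,q] = F_p - E_q/2 = 0, [pq,p] = E_q/2 = 0, [pq,q] = G_p/2 = -28, [qq,p] = F_q - G_p/2 = 28, [qq,q] = G_q/2 = 0
Gamma^p_ij = (G*[ij,p] - F*[ij,q])/(EG - F^2), Gamma^q_ij = (E*[ij,q] - F*[ij,p])/(EG - F^2)
Gamma_ppp = -64/89, Gamma_ppq = 0, Gamma_pqq = 112/89, Gamma_qpp = 0, Gamma_qpq = -4/7, Gamma_qqq = 0
d^2p/dtau^2 = -(Gamma_ppp*(0)^2 + 2*Gamma_ppq*(0)*(-1/8) + Gamma_pqq*(-1/8)^2) = -7/356
d^2q/dtau^2 = -(Gamma_qpp*(0)^2 + 2*Gamma_qpq*(0)*(-1/8) + Gamma_qqq*(-1/8)^2) = 0

Answer: Gamma_ppp = -64/89, Gamma_ppq = 0, Gamma_pqq = 112/89, Gamma_qpp = 0, Gamma_qpq = -4/7, Gamma_qqq = 0; accelerations (d^2p/dtau^2, d^2q/dtau^2) = (-7/356, 0)


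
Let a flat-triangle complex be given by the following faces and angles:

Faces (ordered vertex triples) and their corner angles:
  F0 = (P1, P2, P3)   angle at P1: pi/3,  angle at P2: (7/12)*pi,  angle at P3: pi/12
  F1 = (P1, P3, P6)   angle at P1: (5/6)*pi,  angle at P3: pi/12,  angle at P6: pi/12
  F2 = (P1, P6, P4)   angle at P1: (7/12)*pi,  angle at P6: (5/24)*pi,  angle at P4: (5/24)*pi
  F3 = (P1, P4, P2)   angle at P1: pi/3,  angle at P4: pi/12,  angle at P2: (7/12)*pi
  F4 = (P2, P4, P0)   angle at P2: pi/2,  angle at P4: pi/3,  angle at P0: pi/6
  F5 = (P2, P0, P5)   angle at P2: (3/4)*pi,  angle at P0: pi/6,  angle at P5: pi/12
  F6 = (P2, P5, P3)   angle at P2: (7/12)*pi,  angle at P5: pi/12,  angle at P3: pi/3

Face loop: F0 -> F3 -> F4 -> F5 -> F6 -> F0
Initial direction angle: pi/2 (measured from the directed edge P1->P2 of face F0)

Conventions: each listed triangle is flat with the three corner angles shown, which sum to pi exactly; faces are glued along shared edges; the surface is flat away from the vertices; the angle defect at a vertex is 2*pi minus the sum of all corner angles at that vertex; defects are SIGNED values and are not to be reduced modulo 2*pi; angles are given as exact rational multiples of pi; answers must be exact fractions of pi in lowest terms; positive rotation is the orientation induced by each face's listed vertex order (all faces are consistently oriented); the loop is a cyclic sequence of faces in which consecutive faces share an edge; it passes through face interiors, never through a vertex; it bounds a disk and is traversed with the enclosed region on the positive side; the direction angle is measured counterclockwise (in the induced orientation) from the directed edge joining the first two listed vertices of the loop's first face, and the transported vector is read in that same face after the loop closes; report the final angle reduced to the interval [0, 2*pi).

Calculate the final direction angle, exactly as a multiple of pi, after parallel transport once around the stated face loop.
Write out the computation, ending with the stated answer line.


enclosed vertex P2: corner angles sum to 3*pi, defect = 2*pi - 3*pi = -pi
final direction = starting direction + enclosed defect total, reduced mod 2*pi (induced orientation)
final angle = pi/2 - pi = (3/2)*pi (mod 2*pi)

Answer: final direction angle = (3/2)*pi


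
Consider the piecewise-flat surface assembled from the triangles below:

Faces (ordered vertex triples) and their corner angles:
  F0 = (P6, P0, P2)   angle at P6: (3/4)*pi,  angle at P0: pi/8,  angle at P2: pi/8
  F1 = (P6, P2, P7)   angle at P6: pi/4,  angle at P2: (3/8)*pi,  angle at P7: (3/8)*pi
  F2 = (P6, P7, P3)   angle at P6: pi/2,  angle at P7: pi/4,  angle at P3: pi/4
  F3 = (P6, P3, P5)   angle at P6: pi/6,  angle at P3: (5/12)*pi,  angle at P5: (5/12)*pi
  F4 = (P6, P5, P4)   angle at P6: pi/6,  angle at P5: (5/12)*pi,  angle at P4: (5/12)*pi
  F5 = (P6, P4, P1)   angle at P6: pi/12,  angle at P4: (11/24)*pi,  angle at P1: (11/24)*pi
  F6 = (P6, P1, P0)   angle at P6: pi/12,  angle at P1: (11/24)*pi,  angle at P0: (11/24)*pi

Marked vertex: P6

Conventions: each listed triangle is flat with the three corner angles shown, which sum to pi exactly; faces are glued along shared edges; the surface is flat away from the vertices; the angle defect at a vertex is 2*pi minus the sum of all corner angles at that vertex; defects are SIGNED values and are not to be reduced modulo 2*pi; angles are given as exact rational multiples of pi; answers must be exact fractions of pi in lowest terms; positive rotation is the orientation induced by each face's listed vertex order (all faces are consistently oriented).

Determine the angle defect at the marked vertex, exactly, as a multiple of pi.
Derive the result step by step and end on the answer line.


Sum of corner angles at P6: 2*pi
defect = 2*pi - 2*pi

Answer: defect(P6) = 0


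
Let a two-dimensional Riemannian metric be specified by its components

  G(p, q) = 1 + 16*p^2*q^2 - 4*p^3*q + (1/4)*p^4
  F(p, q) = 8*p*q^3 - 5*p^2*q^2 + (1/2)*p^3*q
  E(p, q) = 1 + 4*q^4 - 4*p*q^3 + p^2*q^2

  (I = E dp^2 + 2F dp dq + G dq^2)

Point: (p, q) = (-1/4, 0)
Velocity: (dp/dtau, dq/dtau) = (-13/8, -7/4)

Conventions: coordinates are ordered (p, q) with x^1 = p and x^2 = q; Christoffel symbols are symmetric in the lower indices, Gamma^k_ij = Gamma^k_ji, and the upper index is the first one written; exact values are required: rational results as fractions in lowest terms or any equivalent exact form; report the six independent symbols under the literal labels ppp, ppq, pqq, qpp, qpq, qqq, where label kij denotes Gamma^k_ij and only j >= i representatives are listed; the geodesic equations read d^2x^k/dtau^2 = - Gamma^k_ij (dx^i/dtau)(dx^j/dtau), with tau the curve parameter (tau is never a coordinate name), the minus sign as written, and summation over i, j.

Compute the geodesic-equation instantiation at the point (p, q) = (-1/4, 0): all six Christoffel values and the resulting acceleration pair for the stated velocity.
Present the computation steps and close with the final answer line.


E = 1, F = 0, G = 1025/1024 at the point
E_p = 0, E_q = 0, F_p = 0, F_q = -1/128, G_p = -1/64, G_q = 1/16
EG - F^2 = 1025/1024;  g^inv = (1024/1025) * [[1025/1024, 0], [0, 1]]
first-kind symbols [ij,l] = (1/2)(d_i g_jl + d_j g_il - d_l g_ij): [pp,p] = E_p/2 = 0, [pp,q] = F_p - E_q/2 = 0, [pq,p] = E_q/2 = 0, [pq,q] = G_p/2 = -1/128, [qq,p] = F_q - G_p/2 = 0, [qq,q] = G_q/2 = 1/32
Gamma^p_ij = (G*[ij,p] - F*[ij,q])/(EG - F^2), Gamma^q_ij = (E*[ij,q] - F*[ij,p])/(EG - F^2)
Gamma_ppp = 0, Gamma_ppq = 0, Gamma_pqq = 0, Gamma_qpp = 0, Gamma_qpq = -8/1025, Gamma_qqq = 32/1025
d^2p/dtau^2 = -(Gamma_ppp*(-13/8)^2 + 2*Gamma_ppq*(-13/8)*(-7/4) + Gamma_pqq*(-7/4)^2) = 0
d^2q/dtau^2 = -(Gamma_qpp*(-13/8)^2 + 2*Gamma_qpq*(-13/8)*(-7/4) + Gamma_qqq*(-7/4)^2) = -21/410

Answer: Gamma_ppp = 0, Gamma_ppq = 0, Gamma_pqq = 0, Gamma_qpp = 0, Gamma_qpq = -8/1025, Gamma_qqq = 32/1025; accelerations (d^2p/dtau^2, d^2q/dtau^2) = (0, -21/410)


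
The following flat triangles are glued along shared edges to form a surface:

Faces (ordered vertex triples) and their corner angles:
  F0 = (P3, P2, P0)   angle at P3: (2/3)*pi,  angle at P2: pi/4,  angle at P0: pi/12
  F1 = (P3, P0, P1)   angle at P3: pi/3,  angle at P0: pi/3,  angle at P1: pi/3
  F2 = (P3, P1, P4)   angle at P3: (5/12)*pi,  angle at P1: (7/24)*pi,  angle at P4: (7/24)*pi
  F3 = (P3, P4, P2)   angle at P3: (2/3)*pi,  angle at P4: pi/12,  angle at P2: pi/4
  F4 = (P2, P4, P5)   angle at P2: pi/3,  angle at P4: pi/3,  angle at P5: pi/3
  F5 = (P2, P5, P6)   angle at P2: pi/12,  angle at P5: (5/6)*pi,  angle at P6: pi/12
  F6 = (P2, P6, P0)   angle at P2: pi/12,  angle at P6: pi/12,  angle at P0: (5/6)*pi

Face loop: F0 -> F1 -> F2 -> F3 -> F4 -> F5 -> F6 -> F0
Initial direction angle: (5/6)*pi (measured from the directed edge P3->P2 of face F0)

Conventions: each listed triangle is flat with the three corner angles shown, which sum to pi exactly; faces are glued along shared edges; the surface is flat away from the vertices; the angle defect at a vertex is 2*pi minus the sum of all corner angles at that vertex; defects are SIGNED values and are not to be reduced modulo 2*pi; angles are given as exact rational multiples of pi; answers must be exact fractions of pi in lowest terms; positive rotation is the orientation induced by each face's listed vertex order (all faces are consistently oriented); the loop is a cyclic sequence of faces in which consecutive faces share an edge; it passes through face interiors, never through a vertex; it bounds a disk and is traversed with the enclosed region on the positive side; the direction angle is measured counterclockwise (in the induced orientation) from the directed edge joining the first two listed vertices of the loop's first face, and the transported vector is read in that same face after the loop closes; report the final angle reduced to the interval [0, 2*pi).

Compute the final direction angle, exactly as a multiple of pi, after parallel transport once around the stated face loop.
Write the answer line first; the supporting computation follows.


Answer: final direction angle = (7/4)*pi

enclosed vertex P2: corner angles sum to pi, defect = 2*pi - pi = pi
enclosed vertex P3: corner angles sum to (25/12)*pi, defect = 2*pi - (25/12)*pi = -pi/12
the final direction is the initial angle plus the enclosed defects, taken mod 2*pi in the induced orientation
final angle = (5/6)*pi + (11/12)*pi = (7/4)*pi (mod 2*pi)


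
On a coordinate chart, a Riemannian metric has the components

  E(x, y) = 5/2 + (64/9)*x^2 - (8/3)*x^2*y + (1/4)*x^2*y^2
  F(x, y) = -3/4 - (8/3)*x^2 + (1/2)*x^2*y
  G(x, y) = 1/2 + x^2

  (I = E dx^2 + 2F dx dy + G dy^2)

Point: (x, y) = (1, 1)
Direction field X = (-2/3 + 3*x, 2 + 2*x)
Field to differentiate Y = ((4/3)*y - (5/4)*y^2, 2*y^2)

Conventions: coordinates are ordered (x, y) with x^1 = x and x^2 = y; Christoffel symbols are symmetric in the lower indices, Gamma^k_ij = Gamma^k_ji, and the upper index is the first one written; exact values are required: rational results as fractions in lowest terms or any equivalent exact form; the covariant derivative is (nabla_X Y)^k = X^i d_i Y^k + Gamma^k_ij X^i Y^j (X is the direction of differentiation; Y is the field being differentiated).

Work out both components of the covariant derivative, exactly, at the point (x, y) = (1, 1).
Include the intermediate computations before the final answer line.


E = 259/36, F = -35/12, G = 3/2 at the point
E_x = 169/18, E_y = -13/6, F_x = -13/3, F_y = 1/2, G_x = 2, G_y = 0
EG - F^2 = 329/144;  g^inv = (144/329) * [[3/2, 35/12], [35/12, 259/36]]
first-kind symbols [ij,l] = (1/2)(d_i g_jl + d_j g_il - d_l g_ij): [xx,x] = E_x/2 = 169/36, [xx,y] = F_x - E_y/2 = -13/4, [xy,x] = E_y/2 = -13/12, [xy,y] = G_x/2 = 1, [yy,x] = F_y - G_x/2 = -1/2, [yy,y] = G_y/2 = 0
Gamma^x_ij = (G*[ij,x] - F*[ij,y])/(EG - F^2), Gamma^y_ij = (E*[ij,y] - F*[ij,x])/(EG - F^2)
Gamma_xxx = -351/329, Gamma_xxy = 186/329, Gamma_xyy = -108/329, Gamma_yxx = -598/141, Gamma_yxy = 83/47, Gamma_yyy = -30/47
X = (7/3, 4), Y = (1/12, 2) at the point

Answer: (nabla_X Y)^x = -18451/3948, (nabla_X Y)^y = 47965/2538


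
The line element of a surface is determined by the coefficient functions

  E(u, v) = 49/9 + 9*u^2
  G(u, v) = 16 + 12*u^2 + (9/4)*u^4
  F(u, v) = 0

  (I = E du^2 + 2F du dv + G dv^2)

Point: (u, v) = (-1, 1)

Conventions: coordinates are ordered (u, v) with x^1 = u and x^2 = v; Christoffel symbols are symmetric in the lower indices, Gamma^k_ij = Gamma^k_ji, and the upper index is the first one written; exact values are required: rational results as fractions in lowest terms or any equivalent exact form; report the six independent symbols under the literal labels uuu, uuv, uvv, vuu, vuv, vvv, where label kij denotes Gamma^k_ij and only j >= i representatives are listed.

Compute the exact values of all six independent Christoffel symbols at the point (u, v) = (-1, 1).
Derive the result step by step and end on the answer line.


E = 130/9, F = 0, G = 121/4 at the point
E_u = -18, E_v = 0, F_u = 0, F_v = 0, G_u = -33, G_v = 0
EG - F^2 = 7865/18;  g^inv = (18/7865) * [[121/4, 0], [0, 130/9]]
first-kind symbols [ij,l] = (1/2)(d_i g_jl + d_j g_il - d_l g_ij): [uu,u] = E_u/2 = -9, [uu,v] = F_u - E_v/2 = 0, [uv,u] = E_v/2 = 0, [uv,v] = G_u/2 = -33/2, [vv,u] = F_v - G_u/2 = 33/2, [vv,v] = G_v/2 = 0
Gamma^u_ij = (G*[ij,u] - F*[ij,v])/(EG - F^2), Gamma^v_ij = (E*[ij,v] - F*[ij,u])/(EG - F^2)

Answer: Gamma_uuu = -81/130, Gamma_uuv = 0, Gamma_uvv = 297/260, Gamma_vuu = 0, Gamma_vuv = -6/11, Gamma_vvv = 0


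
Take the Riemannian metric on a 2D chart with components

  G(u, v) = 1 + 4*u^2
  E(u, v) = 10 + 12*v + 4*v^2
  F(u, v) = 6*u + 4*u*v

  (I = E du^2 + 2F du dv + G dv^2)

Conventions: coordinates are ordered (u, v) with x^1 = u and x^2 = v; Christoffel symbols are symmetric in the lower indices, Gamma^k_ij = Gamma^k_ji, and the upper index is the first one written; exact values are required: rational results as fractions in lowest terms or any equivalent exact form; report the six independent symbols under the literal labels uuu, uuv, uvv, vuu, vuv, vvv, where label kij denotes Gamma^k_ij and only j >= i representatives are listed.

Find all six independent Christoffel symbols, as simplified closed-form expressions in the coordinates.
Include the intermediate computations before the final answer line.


E = 10 + 12*v + 4*v^2; F = 6*u + 4*u*v; G = 1 + 4*u^2
Gamma^k_ij = (1/2) g^{kl} (d_i g_jl + d_j g_il - d_l g_ij), with g^inv = (1/(EG-F^2)) [[G, -F], [-F, E]]
first partials: E_u = 0, E_v = 12 + 8*v, F_u = 6 + 4*v, F_v = 4*u, G_u = 8*u, G_v = 0
D = EG - F^2 = 10 + 12*v + 4*v^2 + 4*u^2
expanded: Gamma^u_uu = (G E_u - 2F F_u + F E_v)/(2D), Gamma^u_uv = (G E_v - F G_u)/(2D), Gamma^u_vv = (2G F_v - G G_u - F G_v)/(2D), Gamma^v_uu = (2E F_u - E E_v - F E_u)/(2D), Gamma^v_uv = (E G_u - F E_v)/(2D), Gamma^v_vv = (E G_v - 2F F_v + F G_u)/(2D); substitute and cancel common factors

Answer: Gamma_uuu = 0, Gamma_uuv = (2*v + 3)/(2*u^2 + 2*v^2 + 6*v + 5), Gamma_uvv = 0, Gamma_vuu = 0, Gamma_vuv = 2*u/(2*u^2 + 2*v^2 + 6*v + 5), Gamma_vvv = 0


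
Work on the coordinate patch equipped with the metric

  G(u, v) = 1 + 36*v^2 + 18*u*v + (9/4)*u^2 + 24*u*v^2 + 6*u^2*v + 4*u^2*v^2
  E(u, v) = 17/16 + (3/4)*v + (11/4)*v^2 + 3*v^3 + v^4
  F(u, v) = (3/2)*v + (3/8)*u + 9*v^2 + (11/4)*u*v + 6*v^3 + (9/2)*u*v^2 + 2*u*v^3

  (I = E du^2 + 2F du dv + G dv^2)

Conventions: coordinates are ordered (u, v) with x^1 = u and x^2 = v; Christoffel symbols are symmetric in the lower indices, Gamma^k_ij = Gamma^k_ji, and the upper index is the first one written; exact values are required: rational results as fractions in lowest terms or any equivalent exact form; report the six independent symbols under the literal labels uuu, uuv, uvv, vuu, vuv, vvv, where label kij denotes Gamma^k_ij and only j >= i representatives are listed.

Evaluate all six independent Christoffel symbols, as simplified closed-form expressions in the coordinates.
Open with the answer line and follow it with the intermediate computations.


Answer: Gamma_uuu = 0, Gamma_uuv = (32*v^3 + 72*v^2 + 44*v + 6)/(64*u^2*v^2 + 96*u^2*v + 36*u^2 + 384*u*v^2 + 288*u*v + 16*v^4 + 48*v^3 + 620*v^2 + 12*v + 17), Gamma_uvv = (32*u*v^2 + 48*u*v + 8*u + 96*v^2 + 144*v + 24)/(64*u^2*v^2 + 96*u^2*v + 36*u^2 + 384*u*v^2 + 288*u*v + 16*v^4 + 48*v^3 + 620*v^2 + 12*v + 17), Gamma_vuu = 0, Gamma_vuv = (64*u*v^2 + 96*u*v + 36*u + 192*v^2 + 144*v)/(64*u^2*v^2 + 96*u^2*v + 36*u^2 + 384*u*v^2 + 288*u*v + 16*v^4 + 48*v^3 + 620*v^2 + 12*v + 17), Gamma_vvv = (64*u^2*v + 48*u^2 + 384*u*v + 144*u + 576*v)/(64*u^2*v^2 + 96*u^2*v + 36*u^2 + 384*u*v^2 + 288*u*v + 16*v^4 + 48*v^3 + 620*v^2 + 12*v + 17)

E = 17/16 + (3/4)*v + (11/4)*v^2 + 3*v^3 + v^4; F = (3/2)*v + (3/8)*u + 9*v^2 + (11/4)*u*v + 6*v^3 + (9/2)*u*v^2 + 2*u*v^3; G = 1 + 36*v^2 + 18*u*v + (9/4)*u^2 + 24*u*v^2 + 6*u^2*v + 4*u^2*v^2
Gamma^k_ij = (1/2) g^{kl} (d_i g_jl + d_j g_il - d_l g_ij), with g^inv = (1/(EG-F^2)) [[G, -F], [-F, E]]
first partials: E_u = 0, E_v = 3/4 + (11/2)*v + 9*v^2 + 4*v^3, F_u = 3/8 + (11/4)*v + (9/2)*v^2 + 2*v^3, F_v = 3/2 + 18*v + (11/4)*u + 18*v^2 + 9*u*v + 6*u*v^2, G_u = 18*v + (9/2)*u + 24*v^2 + 12*u*v + 8*u*v^2, G_v = 72*v + 18*u + 48*u*v + 6*u^2 + 8*u^2*v
D = EG - F^2 = 17/16 + (3/4)*v + (155/4)*v^2 + 18*u*v + (9/4)*u^2 + 3*v^3 + 24*u*v^2 + 6*u^2*v + v^4 + 4*u^2*v^2
expanded: Gamma^u_uu = (G E_u - 2F F_u + F E_v)/(2D), Gamma^u_uv = (G E_v - F G_u)/(2D), Gamma^u_vv = (2G F_v - G G_u - F G_v)/(2D), Gamma^v_uu = (2E F_u - E E_v - F E_u)/(2D), Gamma^v_uv = (E G_u - F E_v)/(2D), Gamma^v_vv = (E G_v - 2F F_v + F G_u)/(2D); substitute and cancel common factors


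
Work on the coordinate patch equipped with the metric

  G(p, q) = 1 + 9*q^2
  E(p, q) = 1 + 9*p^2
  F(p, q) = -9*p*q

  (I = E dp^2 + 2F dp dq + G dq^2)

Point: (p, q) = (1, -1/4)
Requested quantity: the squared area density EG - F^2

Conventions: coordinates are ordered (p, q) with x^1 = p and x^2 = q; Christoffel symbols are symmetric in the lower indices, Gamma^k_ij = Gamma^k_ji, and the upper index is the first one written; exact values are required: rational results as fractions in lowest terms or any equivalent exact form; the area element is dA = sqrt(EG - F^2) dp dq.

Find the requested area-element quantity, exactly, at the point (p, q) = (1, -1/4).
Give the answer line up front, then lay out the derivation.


Answer: EG - F^2 = 169/16

E = 10, F = 9/4, G = 25/16; EG - F^2 = 169/16


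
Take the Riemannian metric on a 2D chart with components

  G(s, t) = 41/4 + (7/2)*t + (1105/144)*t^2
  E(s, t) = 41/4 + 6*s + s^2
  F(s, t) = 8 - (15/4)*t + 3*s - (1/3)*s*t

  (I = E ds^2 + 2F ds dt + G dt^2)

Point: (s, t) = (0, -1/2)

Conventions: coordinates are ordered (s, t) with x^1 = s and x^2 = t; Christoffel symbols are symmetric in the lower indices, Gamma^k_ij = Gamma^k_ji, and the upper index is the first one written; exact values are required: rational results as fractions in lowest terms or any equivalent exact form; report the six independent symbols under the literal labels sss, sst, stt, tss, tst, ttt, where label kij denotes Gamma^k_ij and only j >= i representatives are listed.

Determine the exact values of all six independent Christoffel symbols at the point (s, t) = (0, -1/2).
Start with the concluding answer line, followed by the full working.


Answer: Gamma_sss = -36/21365, Gamma_sst = 0, Gamma_stt = -42536/21365, Gamma_tss = 6528/21365, Gamma_tst = 0, Gamma_ttt = 36038/21365

E = 41/4, F = 79/8, G = 6001/576 at the point
E_s = 6, E_t = 0, F_s = 19/6, F_t = -15/4, G_s = 0, G_t = -601/144
EG - F^2 = 21365/2304;  g^inv = (2304/21365) * [[6001/576, -79/8], [-79/8, 41/4]]
first-kind symbols [ij,l] = (1/2)(d_i g_jl + d_j g_il - d_l g_ij): [ss,s] = E_s/2 = 3, [ss,t] = F_s - E_t/2 = 19/6, [st,s] = E_t/2 = 0, [st,t] = G_s/2 = 0, [tt,s] = F_t - G_s/2 = -15/4, [tt,t] = G_t/2 = -601/288
Gamma^s_ij = (G*[ij,s] - F*[ij,t])/(EG - F^2), Gamma^t_ij = (E*[ij,t] - F*[ij,s])/(EG - F^2)


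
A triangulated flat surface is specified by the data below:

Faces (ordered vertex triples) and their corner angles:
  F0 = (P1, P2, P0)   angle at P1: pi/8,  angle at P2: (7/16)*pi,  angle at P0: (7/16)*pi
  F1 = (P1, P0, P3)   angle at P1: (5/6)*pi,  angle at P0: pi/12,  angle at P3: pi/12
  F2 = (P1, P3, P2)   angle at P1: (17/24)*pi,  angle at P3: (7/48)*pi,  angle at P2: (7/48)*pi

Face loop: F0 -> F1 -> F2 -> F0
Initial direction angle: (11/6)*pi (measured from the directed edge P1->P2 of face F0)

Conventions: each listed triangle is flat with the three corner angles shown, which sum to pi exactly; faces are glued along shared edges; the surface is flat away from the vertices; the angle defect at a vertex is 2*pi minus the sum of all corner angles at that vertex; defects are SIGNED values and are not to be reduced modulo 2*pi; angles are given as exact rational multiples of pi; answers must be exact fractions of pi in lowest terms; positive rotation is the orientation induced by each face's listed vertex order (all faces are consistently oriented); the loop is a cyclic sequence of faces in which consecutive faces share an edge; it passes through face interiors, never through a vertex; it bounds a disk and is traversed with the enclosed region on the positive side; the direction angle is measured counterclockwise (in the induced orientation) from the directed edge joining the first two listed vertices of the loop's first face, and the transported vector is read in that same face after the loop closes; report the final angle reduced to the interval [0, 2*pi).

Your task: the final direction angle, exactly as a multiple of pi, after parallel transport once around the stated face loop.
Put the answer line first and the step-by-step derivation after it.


Answer: final direction angle = pi/6

enclosed vertex P1: corner angles sum to (5/3)*pi, defect = 2*pi - (5/3)*pi = pi/3
by Gauss-Bonnet the loop rotates the vector by the enclosed defect sum (positive orientation, mod 2*pi)
final angle = (11/6)*pi + pi/3 = pi/6 (mod 2*pi)


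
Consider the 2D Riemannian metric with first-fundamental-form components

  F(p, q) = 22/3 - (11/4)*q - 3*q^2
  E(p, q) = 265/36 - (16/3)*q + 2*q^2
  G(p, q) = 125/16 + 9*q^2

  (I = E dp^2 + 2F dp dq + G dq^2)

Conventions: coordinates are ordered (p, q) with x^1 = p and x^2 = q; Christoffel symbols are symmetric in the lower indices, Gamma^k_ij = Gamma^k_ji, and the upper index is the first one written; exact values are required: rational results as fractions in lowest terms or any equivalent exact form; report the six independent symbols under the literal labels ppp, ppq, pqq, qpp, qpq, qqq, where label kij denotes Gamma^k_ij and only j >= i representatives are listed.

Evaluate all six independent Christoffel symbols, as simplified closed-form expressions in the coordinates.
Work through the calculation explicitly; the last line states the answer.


E = 265/36 - (16/3)*q + 2*q^2; F = 22/3 - (11/4)*q - 3*q^2; G = 125/16 + 9*q^2
Gamma^k_ij = (1/2) g^{kl} (d_i g_jl + d_j g_il - d_l g_ij), with g^inv = (1/(EG-F^2)) [[G, -F], [-F, E]]
first partials: E_p = 0, E_q = -16/3 + 4*q, F_p = 0, F_q = -11/4 - 6*q, G_p = 0, G_q = 18*q
D = EG - F^2 = 2149/576 - (4/3)*q + (1893/16)*q^2 - (129/2)*q^3 + 9*q^4
expanded: Gamma^p_pp = (G E_p - 2F F_p + F E_q)/(2D), Gamma^p_pq = (G E_q - F G_p)/(2D), Gamma^p_qq = (2G F_q - G G_p - F G_q)/(2D), Gamma^q_pp = (2E F_p - E E_q - F E_p)/(2D), Gamma^q_pq = (E G_p - F E_q)/(2D), Gamma^q_qq = (E G_q - 2F F_q + F G_p)/(2D); substitute and cancel common factors

Answer: Gamma_ppp = (-3456*q^3 + 1440*q^2 + 12672*q - 11264)/(5184*q^4 - 37152*q^3 + 68148*q^2 - 768*q + 2149), Gamma_ppq = (10368*q^3 - 13824*q^2 + 9000*q - 12000)/(5184*q^4 - 37152*q^3 + 68148*q^2 - 768*q + 2149), Gamma_pqq = (-15552*q^3 - 65016*q - 12375)/(5184*q^4 - 37152*q^3 + 68148*q^2 - 768*q + 2149), Gamma_qpp = (-6912*q^3 + 27648*q^2 - 50016*q + 33920)/(15552*q^4 - 111456*q^3 + 204444*q^2 - 2304*q + 6447), Gamma_qpq = (3456*q^3 - 1440*q^2 - 12672*q + 11264)/(5184*q^4 - 37152*q^3 + 68148*q^2 - 768*q + 2149), Gamma_qqq = (-41904*q^2 + 59148*q + 11616)/(5184*q^4 - 37152*q^3 + 68148*q^2 - 768*q + 2149)


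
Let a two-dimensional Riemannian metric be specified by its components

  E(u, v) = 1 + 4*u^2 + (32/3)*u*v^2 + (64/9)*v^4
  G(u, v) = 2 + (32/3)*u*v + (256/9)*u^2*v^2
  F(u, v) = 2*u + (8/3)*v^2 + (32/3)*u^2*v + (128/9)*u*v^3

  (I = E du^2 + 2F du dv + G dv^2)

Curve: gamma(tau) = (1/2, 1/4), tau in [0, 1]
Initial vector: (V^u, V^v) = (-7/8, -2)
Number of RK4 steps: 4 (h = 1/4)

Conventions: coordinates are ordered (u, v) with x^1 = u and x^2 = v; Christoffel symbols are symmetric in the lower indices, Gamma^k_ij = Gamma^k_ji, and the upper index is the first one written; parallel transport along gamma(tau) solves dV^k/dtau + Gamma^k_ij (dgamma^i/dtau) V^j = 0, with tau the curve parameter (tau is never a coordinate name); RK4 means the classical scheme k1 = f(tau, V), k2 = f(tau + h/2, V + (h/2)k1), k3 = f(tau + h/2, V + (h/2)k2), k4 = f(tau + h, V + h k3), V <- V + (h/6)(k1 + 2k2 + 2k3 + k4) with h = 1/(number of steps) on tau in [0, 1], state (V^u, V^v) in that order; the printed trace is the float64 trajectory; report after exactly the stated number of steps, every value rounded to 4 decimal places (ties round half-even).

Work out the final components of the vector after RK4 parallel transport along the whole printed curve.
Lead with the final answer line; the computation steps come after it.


Answer: V^u = -0.8750, V^v = -2.0000

gamma'(tau) = (0, 0); f(tau, V)^k = -Gamma^k_ij(gamma(tau)) gamma'^i(tau) V^j; h = 1/4; intermediate values shown to 6 dp
curve data and Christoffel symbols at the stage parameters:
  tau = 0.000000: gamma = (0.500000, 0.250000), gamma' = (0.000000, 0.000000); Gamma_uuu = 0.454054, Gamma_uuv = 0.302703, Gamma_uvv = 0.605405, Gamma_vuu = 0.648649, Gamma_vuv = 0.432432, Gamma_vvv = 0.864865
  tau = 0.125000: gamma = (0.500000, 0.250000), gamma' = (0.000000, 0.000000); Gamma_uuu = 0.454054, Gamma_uuv = 0.302703, Gamma_uvv = 0.605405, Gamma_vuu = 0.648649, Gamma_vuv = 0.432432, Gamma_vvv = 0.864865
  tau = 0.250000: gamma = (0.500000, 0.250000), gamma' = (0.000000, 0.000000); Gamma_uuu = 0.454054, Gamma_uuv = 0.302703, Gamma_uvv = 0.605405, Gamma_vuu = 0.648649, Gamma_vuv = 0.432432, Gamma_vvv = 0.864865
  tau = 0.375000: gamma = (0.500000, 0.250000), gamma' = (0.000000, 0.000000); Gamma_uuu = 0.454054, Gamma_uuv = 0.302703, Gamma_uvv = 0.605405, Gamma_vuu = 0.648649, Gamma_vuv = 0.432432, Gamma_vvv = 0.864865
  tau = 0.500000: gamma = (0.500000, 0.250000), gamma' = (0.000000, 0.000000); Gamma_uuu = 0.454054, Gamma_uuv = 0.302703, Gamma_uvv = 0.605405, Gamma_vuu = 0.648649, Gamma_vuv = 0.432432, Gamma_vvv = 0.864865
  tau = 0.625000: gamma = (0.500000, 0.250000), gamma' = (0.000000, 0.000000); Gamma_uuu = 0.454054, Gamma_uuv = 0.302703, Gamma_uvv = 0.605405, Gamma_vuu = 0.648649, Gamma_vuv = 0.432432, Gamma_vvv = 0.864865
  tau = 0.750000: gamma = (0.500000, 0.250000), gamma' = (0.000000, 0.000000); Gamma_uuu = 0.454054, Gamma_uuv = 0.302703, Gamma_uvv = 0.605405, Gamma_vuu = 0.648649, Gamma_vuv = 0.432432, Gamma_vvv = 0.864865
  tau = 0.875000: gamma = (0.500000, 0.250000), gamma' = (0.000000, 0.000000); Gamma_uuu = 0.454054, Gamma_uuv = 0.302703, Gamma_uvv = 0.605405, Gamma_vuu = 0.648649, Gamma_vuv = 0.432432, Gamma_vvv = 0.864865
  tau = 1.000000: gamma = (0.500000, 0.250000), gamma' = (0.000000, 0.000000); Gamma_uuu = 0.454054, Gamma_uuv = 0.302703, Gamma_uvv = 0.605405, Gamma_vuu = 0.648649, Gamma_vuv = 0.432432, Gamma_vvv = 0.864865
step 0: V^u = -0.8750, V^v = -2.0000
step 1: k1 = (0.000000, 0.000000), k2 = (0.000000, 0.000000), k3 = (0.000000, 0.000000), k4 = (0.000000, 0.000000); V <- V + (h/6)(k1 + 2k2 + 2k3 + k4): V^u = -0.8750, V^v = -2.0000
step 2: k1 = (0.000000, 0.000000), k2 = (0.000000, 0.000000), k3 = (0.000000, 0.000000), k4 = (0.000000, 0.000000); V <- V + (h/6)(k1 + 2k2 + 2k3 + k4): V^u = -0.8750, V^v = -2.0000
step 3: k1 = (0.000000, 0.000000), k2 = (0.000000, 0.000000), k3 = (0.000000, 0.000000), k4 = (0.000000, 0.000000); V <- V + (h/6)(k1 + 2k2 + 2k3 + k4): V^u = -0.8750, V^v = -2.0000
step 4: k1 = (0.000000, 0.000000), k2 = (0.000000, 0.000000), k3 = (0.000000, 0.000000), k4 = (0.000000, 0.000000); V <- V + (h/6)(k1 + 2k2 + 2k3 + k4): V^u = -0.8750, V^v = -2.0000


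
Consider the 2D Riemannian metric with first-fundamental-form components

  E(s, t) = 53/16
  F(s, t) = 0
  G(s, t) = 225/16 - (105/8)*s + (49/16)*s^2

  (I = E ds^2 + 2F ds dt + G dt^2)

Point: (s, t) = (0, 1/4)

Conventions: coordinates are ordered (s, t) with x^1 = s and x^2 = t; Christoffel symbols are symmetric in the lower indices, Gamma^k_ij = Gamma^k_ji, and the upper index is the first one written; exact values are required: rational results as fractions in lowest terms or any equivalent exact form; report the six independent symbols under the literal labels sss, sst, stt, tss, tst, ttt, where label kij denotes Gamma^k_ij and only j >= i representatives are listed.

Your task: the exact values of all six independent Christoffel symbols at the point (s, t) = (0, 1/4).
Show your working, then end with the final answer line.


E = 53/16, F = 0, G = 225/16 at the point
E_s = 0, E_t = 0, F_s = 0, F_t = 0, G_s = -105/8, G_t = 0
EG - F^2 = 11925/256;  g^inv = (256/11925) * [[225/16, 0], [0, 53/16]]
first-kind symbols [ij,l] = (1/2)(d_i g_jl + d_j g_il - d_l g_ij): [ss,s] = E_s/2 = 0, [ss,t] = F_s - E_t/2 = 0, [st,s] = E_t/2 = 0, [st,t] = G_s/2 = -105/16, [tt,s] = F_t - G_s/2 = 105/16, [tt,t] = G_t/2 = 0
Gamma^s_ij = (G*[ij,s] - F*[ij,t])/(EG - F^2), Gamma^t_ij = (E*[ij,t] - F*[ij,s])/(EG - F^2)

Answer: Gamma_sss = 0, Gamma_sst = 0, Gamma_stt = 105/53, Gamma_tss = 0, Gamma_tst = -7/15, Gamma_ttt = 0


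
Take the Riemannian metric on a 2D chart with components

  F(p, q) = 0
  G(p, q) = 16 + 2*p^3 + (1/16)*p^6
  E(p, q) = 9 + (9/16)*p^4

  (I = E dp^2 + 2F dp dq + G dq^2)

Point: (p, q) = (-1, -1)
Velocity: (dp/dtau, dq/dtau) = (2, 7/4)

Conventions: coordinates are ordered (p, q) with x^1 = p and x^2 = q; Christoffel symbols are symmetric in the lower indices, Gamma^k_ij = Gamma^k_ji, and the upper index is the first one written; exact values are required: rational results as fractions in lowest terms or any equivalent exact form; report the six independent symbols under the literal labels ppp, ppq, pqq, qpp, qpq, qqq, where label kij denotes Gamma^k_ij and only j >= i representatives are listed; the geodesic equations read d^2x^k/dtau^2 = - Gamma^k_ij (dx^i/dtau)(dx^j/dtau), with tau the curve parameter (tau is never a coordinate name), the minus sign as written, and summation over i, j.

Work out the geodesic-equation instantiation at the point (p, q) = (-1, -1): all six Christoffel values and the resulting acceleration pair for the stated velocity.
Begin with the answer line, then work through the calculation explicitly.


Answer: Gamma_ppp = -2/17, Gamma_ppq = 0, Gamma_pqq = -5/17, Gamma_qpp = 0, Gamma_qpq = 1/5, Gamma_qqq = 0; accelerations (d^2p/dtau^2, d^2q/dtau^2) = (373/272, -7/5)

E = 153/16, F = 0, G = 225/16 at the point
E_p = -9/4, E_q = 0, F_p = 0, F_q = 0, G_p = 45/8, G_q = 0
EG - F^2 = 34425/256;  g^inv = (256/34425) * [[225/16, 0], [0, 153/16]]
first-kind symbols [ij,l] = (1/2)(d_i g_jl + d_j g_il - d_l g_ij): [pp,p] = E_p/2 = -9/8, [pp,q] = F_p - E_q/2 = 0, [pq,p] = E_q/2 = 0, [pq,q] = G_p/2 = 45/16, [qq,p] = F_q - G_p/2 = -45/16, [qq,q] = G_q/2 = 0
Gamma^p_ij = (G*[ij,p] - F*[ij,q])/(EG - F^2), Gamma^q_ij = (E*[ij,q] - F*[ij,p])/(EG - F^2)
Gamma_ppp = -2/17, Gamma_ppq = 0, Gamma_pqq = -5/17, Gamma_qpp = 0, Gamma_qpq = 1/5, Gamma_qqq = 0
d^2p/dtau^2 = -(Gamma_ppp*(2)^2 + 2*Gamma_ppq*(2)*(7/4) + Gamma_pqq*(7/4)^2) = 373/272
d^2q/dtau^2 = -(Gamma_qpp*(2)^2 + 2*Gamma_qpq*(2)*(7/4) + Gamma_qqq*(7/4)^2) = -7/5


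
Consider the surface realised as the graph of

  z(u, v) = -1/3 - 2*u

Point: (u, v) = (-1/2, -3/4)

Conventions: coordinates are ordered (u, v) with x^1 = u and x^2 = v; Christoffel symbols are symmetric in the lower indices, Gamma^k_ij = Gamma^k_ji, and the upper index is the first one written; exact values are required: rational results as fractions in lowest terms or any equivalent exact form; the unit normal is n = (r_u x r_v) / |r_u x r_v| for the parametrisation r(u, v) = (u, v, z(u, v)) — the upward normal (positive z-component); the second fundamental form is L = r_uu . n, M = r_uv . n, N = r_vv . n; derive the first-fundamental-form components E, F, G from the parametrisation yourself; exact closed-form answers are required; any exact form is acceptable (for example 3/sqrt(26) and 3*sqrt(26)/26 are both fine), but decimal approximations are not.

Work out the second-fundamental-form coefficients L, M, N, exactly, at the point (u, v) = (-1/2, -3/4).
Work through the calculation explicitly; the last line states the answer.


z_u = -2, z_v = 0, z_uu = 0, z_uv = 0, z_vv = 0
E = 5, F = 0, G = 1; answer radicand W^2 = 5
unnormalised second-form numerators: l = 0, m = 0, n = 0; L = l/sqrt(5), and similarly M = m/sqrt(W^2), N = n/sqrt(W^2)

Answer: L = 0, M = 0, N = 0


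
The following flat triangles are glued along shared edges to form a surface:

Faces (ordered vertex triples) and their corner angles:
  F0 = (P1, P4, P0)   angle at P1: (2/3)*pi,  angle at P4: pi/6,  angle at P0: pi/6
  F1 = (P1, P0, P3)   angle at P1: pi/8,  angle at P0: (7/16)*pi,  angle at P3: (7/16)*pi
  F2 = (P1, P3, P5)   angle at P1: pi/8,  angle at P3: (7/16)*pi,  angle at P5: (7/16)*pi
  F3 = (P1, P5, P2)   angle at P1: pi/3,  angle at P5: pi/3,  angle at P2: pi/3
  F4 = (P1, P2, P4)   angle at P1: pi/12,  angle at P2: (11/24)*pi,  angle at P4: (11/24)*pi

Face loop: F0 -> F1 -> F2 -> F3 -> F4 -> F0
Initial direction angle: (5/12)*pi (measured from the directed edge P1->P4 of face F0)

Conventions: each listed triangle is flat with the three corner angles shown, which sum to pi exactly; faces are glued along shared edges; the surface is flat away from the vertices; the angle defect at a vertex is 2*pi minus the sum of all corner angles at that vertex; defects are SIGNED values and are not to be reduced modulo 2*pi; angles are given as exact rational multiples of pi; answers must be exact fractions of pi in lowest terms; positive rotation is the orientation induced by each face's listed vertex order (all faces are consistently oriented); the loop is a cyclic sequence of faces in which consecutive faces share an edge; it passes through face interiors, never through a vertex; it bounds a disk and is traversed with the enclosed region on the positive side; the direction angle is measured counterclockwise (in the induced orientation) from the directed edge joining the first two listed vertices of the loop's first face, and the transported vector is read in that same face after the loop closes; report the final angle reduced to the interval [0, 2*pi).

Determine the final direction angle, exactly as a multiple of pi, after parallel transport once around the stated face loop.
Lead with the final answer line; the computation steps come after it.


Answer: final direction angle = (13/12)*pi

enclosed vertex P1: corner angles sum to (4/3)*pi, defect = 2*pi - (4/3)*pi = (2/3)*pi
final direction = starting direction + enclosed defect total, reduced mod 2*pi (induced orientation)
final angle = (5/12)*pi + (2/3)*pi = (13/12)*pi (mod 2*pi)


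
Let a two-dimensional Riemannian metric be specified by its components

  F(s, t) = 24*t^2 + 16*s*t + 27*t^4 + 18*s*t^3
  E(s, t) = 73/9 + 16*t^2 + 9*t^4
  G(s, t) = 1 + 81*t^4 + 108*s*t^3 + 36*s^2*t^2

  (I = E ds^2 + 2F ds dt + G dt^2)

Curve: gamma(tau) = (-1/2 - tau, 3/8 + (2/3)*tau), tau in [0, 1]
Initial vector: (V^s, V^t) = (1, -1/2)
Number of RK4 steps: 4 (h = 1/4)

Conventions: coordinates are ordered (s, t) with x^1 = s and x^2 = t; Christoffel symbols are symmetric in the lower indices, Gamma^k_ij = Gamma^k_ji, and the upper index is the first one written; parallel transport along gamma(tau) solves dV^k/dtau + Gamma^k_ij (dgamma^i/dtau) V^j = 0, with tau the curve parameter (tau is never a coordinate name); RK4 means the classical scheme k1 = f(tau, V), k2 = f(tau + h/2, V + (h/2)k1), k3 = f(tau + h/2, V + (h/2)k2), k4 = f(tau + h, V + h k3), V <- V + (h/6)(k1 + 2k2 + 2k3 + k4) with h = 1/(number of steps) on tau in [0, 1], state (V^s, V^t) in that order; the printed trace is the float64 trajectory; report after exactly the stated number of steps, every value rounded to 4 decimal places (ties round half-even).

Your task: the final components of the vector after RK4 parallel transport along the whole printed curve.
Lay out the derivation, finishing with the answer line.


gamma'(tau) = (-1, 2/3); f(tau, V)^k = -Gamma^k_ij(gamma(tau)) gamma'^i(tau) V^j; h = 1/4; intermediate values shown to 6 dp
curve data and Christoffel symbols at the stage parameters:
  tau = 0.000000: gamma = (-0.500000, 0.375000), gamma' = (-1.000000, 0.666667); Gamma_sss = 0.000000, Gamma_sst = 0.658141, Gamma_stt = 1.096901, Gamma_tss = 0.000000, Gamma_tst = 0.029966, Gamma_ttt = 0.049943
  tau = 0.125000: gamma = (-0.625000, 0.458333), gamma' = (-1.000000, 0.666667); Gamma_sss = 0.000000, Gamma_sst = 0.761952, Gamma_stt = 1.246830, Gamma_tss = 0.000000, Gamma_tst = 0.039723, Gamma_ttt = 0.065001
  tau = 0.250000: gamma = (-0.750000, 0.541667), gamma' = (-1.000000, 0.666667); Gamma_sss = 0.000000, Gamma_sst = 0.846256, Gamma_stt = 1.367029, Gamma_tss = 0.000000, Gamma_tst = 0.048464, Gamma_ttt = 0.078288
  tau = 0.375000: gamma = (-0.875000, 0.625000), gamma' = (-1.000000, 0.666667); Gamma_sss = 0.000000, Gamma_sst = 0.911662, Gamma_stt = 1.458659, Gamma_tss = 0.000000, Gamma_tst = 0.055665, Gamma_ttt = 0.089063
  tau = 0.500000: gamma = (-1.000000, 0.708333), gamma' = (-1.000000, 0.666667); Gamma_sss = 0.000000, Gamma_sst = 0.959696, Gamma_stt = 1.524222, Gamma_tss = 0.000000, Gamma_tst = 0.061104, Gamma_ttt = 0.097048
  tau = 0.625000: gamma = (-1.125000, 0.791667), gamma' = (-1.000000, 0.666667); Gamma_sss = 0.000000, Gamma_sst = 0.992439, Gamma_stt = 1.567008, Gamma_tss = 0.000000, Gamma_tst = 0.064798, Gamma_ttt = 0.102313
  tau = 0.750000: gamma = (-1.250000, 0.875000), gamma' = (-1.000000, 0.666667); Gamma_sss = 0.000000, Gamma_sst = 1.012204, Gamma_stt = 1.590606, Gamma_tss = 0.000000, Gamma_tst = 0.066914, Gamma_ttt = 0.105150
  tau = 0.875000: gamma = (-1.375000, 0.958333), gamma' = (-1.000000, 0.666667); Gamma_sss = 0.000000, Gamma_sst = 1.021290, Gamma_stt = 1.598541, Gamma_tss = 0.000000, Gamma_tst = 0.067694, Gamma_ttt = 0.105955
  tau = 1.000000: gamma = (-1.500000, 1.041667), gamma' = (-1.000000, 0.666667); Gamma_sss = 0.000000, Gamma_sst = 1.021825, Gamma_stt = 1.594047, Gamma_tss = 0.000000, Gamma_tst = 0.067403, Gamma_ttt = 0.105148
step 0: V^s = 1.0000, V^t = -0.5000
step 1: k1 = (-0.402197, -0.018313), k2 = (-0.447637, -0.023337), k3 = (-0.444708, -0.023184), k4 = (-0.468522, -0.026832); V <- V + (h/6)(k1 + 2k2 + 2k3 + k4): V^s = 0.8894, V^t = -0.5058
step 2: k1 = (-0.468826, -0.026849), k2 = (-0.473969, -0.028940), k3 = (-0.473562, -0.028915), k4 = (-0.464303, -0.029562); V <- V + (h/6)(k1 + 2k2 + 2k3 + k4): V^s = 0.7715, V^t = -0.5129
step 3: k1 = (-0.464658, -0.029585), k2 = (-0.445041, -0.029058), k3 = (-0.446667, -0.029164), k4 = (-0.420194, -0.027778); V <- V + (h/6)(k1 + 2k2 + 2k3 + k4): V^s = 0.6603, V^t = -0.5202
step 4: k1 = (-0.420526, -0.027800), k2 = (-0.390556, -0.025887), k3 = (-0.393118, -0.026057), k4 = (-0.361357, -0.023836); V <- V + (h/6)(k1 + 2k2 + 2k3 + k4): V^s = 0.5625, V^t = -0.5267

Answer: V^s = 0.5625, V^t = -0.5267
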